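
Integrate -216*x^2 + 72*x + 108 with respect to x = -72*x^3 + 36*x^2 + 108*x + C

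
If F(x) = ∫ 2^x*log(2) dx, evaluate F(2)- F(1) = 2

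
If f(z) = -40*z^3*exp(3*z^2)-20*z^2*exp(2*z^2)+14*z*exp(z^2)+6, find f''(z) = -1440*z^5*exp(3*z^2) - 320*z^4*exp(2*z^2) - 1680*z^3*exp(3*z^2) + 56*z^3*exp(z^2) - 400*z^2*exp(2*z^2) - 240*z*exp(3*z^2) + 84*z*exp(z^2) - 40*exp(2*z^2)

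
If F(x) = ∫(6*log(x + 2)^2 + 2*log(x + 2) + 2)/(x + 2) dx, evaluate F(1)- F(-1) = log(3)^2 + 2*log(3) + 2*log(3)^3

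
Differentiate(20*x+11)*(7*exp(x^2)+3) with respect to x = 280*x^2*exp(x^2) + 154*x*exp(x^2) + 140*exp(x^2) + 60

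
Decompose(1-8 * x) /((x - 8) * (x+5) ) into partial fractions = -41/(13*(x + 5)) - 63/(13*(x - 8))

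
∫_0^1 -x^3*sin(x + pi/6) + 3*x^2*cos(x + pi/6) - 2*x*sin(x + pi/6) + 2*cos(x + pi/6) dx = 3*cos(pi/6 + 1)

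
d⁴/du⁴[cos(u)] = cos(u)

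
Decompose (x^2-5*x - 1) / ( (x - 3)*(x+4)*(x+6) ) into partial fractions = 65/(18*(x + 6)) - 5/(2*(x + 4)) - 1/(9*(x - 3))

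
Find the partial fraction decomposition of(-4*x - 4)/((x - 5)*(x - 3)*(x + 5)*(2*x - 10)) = -1/(100*(x + 5)) - 1/(4*(x - 3)) + 13/(50*(x - 5)) - 3/(5*(x - 5)^2)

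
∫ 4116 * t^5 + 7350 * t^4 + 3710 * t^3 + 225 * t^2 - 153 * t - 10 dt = 686*t^6 + 1470*t^5 + 1855*t^4/2 + 75*t^3 - 153*t^2/2 - 10*t + C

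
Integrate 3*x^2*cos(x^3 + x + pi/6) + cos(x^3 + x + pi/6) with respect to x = sin(x^3 + x + pi/6) + C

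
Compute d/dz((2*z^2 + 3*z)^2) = 16*z^3 + 36*z^2 + 18*z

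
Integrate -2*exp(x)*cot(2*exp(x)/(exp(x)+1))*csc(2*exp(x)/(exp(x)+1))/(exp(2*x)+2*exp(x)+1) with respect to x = csc(2*exp(x)/(exp(x) + 1)) + C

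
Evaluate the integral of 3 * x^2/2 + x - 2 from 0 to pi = 2 + (1 + pi/2)*(-pi - 2 + pi^2)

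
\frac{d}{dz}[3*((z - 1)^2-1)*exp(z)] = 3*z^2*exp(z) - 6*exp(z)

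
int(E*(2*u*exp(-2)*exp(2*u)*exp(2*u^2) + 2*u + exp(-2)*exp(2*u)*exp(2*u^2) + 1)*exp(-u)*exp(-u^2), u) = 2*sinh(u^2 + u - 1) + C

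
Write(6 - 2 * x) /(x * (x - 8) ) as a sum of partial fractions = -5/(4*(x - 8)) - 3/(4*x)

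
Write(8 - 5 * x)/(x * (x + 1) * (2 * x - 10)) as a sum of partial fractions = 13/(12*(x + 1)) - 17/(60*(x - 5)) - 4/(5*x)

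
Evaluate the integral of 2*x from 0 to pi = pi^2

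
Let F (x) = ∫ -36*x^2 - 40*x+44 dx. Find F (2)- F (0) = -88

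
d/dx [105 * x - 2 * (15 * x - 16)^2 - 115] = 1065 - 900*x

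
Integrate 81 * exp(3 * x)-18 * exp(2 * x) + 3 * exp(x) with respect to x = (27*exp(2*x) - 9*exp(x) + 3)*exp(x) + C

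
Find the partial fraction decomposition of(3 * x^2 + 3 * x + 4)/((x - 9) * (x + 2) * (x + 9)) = 110/(63*(x + 9)) - 10/(77*(x + 2)) + 137/(99*(x - 9))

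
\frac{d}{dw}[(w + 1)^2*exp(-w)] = (1 - w^2)*exp(-w)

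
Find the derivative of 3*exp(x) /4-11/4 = 3*exp(x)/4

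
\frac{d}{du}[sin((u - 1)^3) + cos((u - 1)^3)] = -3*u^2*sin(u^3 - 3*u^2 + 3*u - 1) + 3*u^2*cos(u^3 - 3*u^2 + 3*u - 1) + 6*u*sin(u^3 - 3*u^2 + 3*u - 1) - 6*u*cos(u^3 - 3*u^2 + 3*u - 1) - 3*sin(u^3 - 3*u^2 + 3*u - 1) + 3*cos(u^3 - 3*u^2 + 3*u - 1)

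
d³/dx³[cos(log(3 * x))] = (-sin(log(x) + log(3)) + 3*cos(log(x) + log(3)))/x^3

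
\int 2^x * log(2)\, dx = 2^x + C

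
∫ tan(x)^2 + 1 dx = tan(x) + C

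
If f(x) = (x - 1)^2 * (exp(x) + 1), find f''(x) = x^2*exp(x) + 2*x*exp(x) - exp(x) + 2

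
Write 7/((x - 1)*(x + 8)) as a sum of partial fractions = -7/(9*(x + 8)) + 7/(9*(x - 1))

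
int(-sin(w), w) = cos(w) + C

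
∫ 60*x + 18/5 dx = 30*x^2 + 18*x/5 + C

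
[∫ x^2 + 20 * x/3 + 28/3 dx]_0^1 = 13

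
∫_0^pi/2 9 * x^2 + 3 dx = 3*pi/2 + 3*pi^3/8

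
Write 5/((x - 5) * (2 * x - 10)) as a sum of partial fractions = 5/(2*(x - 5)^2)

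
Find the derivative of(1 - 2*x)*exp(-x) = (2*x - 3)*exp(-x)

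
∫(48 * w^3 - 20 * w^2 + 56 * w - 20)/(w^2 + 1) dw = 24*w^2 - 20*w + 4*log(w^2 + 1) + C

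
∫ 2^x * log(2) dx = 2^x + C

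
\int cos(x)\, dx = sin(x) + C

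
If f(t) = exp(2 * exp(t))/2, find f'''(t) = exp(t + 2*exp(t)) + 6*exp(2*t + 2*exp(t)) + 4*exp(3*t + 2*exp(t))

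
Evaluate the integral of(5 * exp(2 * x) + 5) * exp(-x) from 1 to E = -5*E - 5*exp(-E) + 5*exp(-1) + 5*exp(E)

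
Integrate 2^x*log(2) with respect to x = 2^x + C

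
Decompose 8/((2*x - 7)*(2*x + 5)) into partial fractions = -2/(3*(2*x + 5)) + 2/(3*(2*x - 7))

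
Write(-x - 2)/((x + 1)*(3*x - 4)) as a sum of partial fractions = -10/(7*(3*x - 4)) + 1/(7*(x + 1))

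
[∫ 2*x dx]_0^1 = 1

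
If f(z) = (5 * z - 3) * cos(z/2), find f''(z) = -5*z*cos(z/2)/4 - 5*sin(z/2) + 3*cos(z/2)/4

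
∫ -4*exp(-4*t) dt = exp(-4*t) + C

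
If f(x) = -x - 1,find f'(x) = -1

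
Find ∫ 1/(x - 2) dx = log(x - 2) + C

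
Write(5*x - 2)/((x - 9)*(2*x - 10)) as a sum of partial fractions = -23/(8*(x - 5)) + 43/(8*(x - 9))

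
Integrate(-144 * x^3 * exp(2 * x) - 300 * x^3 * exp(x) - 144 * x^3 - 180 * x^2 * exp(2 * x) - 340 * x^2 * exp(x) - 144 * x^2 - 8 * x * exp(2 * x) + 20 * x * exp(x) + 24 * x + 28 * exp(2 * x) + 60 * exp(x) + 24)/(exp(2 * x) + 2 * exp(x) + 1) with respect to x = -4*(x + 1)*(3*x*(exp(x) + 1) + exp(x))*(3*x^2 + x - 2)/(exp(x) + 1) + C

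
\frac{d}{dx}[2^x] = 2^x*log(2)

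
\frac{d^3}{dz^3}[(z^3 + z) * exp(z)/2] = z^3*exp(z)/2 + 9*z^2*exp(z)/2 + 19*z*exp(z)/2 + 9*exp(z)/2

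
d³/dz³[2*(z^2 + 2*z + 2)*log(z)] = (4*z^2 - 4*z + 8)/z^3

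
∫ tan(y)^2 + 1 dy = tan(y) + C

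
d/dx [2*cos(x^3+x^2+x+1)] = -2*(3*x^2 + 2*x + 1)*sin(x^3 + x^2 + x + 1)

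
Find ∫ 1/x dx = log(x) + C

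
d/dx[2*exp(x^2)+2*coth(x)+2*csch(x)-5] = 4*x*exp(x^2) - 2*cosh(x)/sinh(x)^2 - 2/sinh(x)^2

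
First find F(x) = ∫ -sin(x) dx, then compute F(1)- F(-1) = 0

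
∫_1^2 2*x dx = 3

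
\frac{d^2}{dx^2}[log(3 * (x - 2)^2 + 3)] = (-2*x^2 + 8*x - 6)/(x^4 - 8*x^3 + 26*x^2 - 40*x + 25)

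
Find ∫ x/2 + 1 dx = x^2/4 + x + C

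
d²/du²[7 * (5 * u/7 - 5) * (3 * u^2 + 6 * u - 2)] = 90*u - 150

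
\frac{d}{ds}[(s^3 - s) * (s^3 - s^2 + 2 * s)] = 6*s^5 - 5*s^4 + 4*s^3 + 3*s^2 - 4*s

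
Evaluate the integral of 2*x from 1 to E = -1 + exp(2)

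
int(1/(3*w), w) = log(w)/3 + C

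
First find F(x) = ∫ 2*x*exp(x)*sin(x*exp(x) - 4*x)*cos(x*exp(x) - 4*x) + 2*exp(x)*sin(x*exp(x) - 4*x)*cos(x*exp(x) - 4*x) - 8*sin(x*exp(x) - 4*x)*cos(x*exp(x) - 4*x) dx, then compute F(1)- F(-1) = -sin(4 - exp(-1))^2 + sin(4 - E)^2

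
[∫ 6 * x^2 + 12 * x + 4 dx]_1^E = -12 + (-1 + (1 + E)^2)*(2 + 2*E)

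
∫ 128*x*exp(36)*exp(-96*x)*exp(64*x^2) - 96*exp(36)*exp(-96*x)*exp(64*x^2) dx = exp(4*(4*x - 3)^2) + C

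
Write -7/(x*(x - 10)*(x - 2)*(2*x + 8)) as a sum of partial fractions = 1/(96*(x + 4)) + 7/(192*(x - 2)) - 1/(320*(x - 10)) - 7/(160*x)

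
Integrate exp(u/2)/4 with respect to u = exp(u/2)/2 + C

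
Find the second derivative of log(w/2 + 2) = -1/(w^2 + 8*w + 16)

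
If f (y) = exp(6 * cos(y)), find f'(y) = -6*exp(6*cos(y))*sin(y)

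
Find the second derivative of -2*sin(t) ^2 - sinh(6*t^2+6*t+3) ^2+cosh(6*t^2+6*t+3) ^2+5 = -4*cos(2*t)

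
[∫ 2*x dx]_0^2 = 4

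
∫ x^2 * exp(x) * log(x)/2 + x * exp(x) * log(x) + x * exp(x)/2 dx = x^2*exp(x)*log(x)/2 + C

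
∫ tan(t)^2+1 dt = tan(t) + C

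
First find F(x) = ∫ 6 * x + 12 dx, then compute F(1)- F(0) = 15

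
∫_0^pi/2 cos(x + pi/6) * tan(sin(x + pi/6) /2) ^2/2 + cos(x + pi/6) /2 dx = -tan(1/4) + tan(sqrt(3)/4)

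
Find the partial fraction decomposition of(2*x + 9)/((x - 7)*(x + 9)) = 9/(16*(x + 9)) + 23/(16*(x - 7))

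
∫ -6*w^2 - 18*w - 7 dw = -2*w^3 - 9*w^2 - 7*w + C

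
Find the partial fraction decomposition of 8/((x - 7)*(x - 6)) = -8/(x - 6) + 8/(x - 7)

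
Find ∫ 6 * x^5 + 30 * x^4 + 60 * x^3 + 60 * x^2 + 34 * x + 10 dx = x^6 + 6*x^5 + 15*x^4 + 20*x^3 + 17*x^2 + 10*x + C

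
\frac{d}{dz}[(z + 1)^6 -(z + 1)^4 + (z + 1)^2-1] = 6*z^5 + 30*z^4 + 56*z^3 + 48*z^2 + 20*z + 4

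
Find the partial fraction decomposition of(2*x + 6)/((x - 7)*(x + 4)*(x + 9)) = -3/(20*(x + 9)) + 2/(55*(x + 4)) + 5/(44*(x - 7))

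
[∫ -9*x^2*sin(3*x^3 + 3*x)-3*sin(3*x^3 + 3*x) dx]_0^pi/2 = -1 + sin(3*pi^3/8)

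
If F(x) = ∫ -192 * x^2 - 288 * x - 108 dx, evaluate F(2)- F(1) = -988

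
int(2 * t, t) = t^2 + C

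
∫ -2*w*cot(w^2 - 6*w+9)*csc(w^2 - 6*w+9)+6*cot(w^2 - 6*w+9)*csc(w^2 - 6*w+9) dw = csc((w - 3)^2) + C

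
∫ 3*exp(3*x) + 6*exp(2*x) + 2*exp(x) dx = (exp(x) + 1)^3 - exp(x) + C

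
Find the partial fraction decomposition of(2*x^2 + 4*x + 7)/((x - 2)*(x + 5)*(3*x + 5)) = -53/(110*(3*x + 5)) + 37/(70*(x + 5)) + 23/(77*(x - 2))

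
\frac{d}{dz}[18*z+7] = 18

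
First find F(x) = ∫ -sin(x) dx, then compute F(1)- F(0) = -1 + cos(1)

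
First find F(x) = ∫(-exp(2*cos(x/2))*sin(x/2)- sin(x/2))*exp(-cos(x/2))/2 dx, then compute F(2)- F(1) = -exp(cos(1/2)) - exp(-cos(1)) + exp(-cos(1/2)) + exp(cos(1))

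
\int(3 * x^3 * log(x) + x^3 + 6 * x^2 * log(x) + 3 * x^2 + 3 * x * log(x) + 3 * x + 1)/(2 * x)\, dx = (x + 1)^3*log(x)/2 + C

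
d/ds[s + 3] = 1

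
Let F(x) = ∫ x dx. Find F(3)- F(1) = 4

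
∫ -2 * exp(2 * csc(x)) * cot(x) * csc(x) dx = exp(2*csc(x)) + C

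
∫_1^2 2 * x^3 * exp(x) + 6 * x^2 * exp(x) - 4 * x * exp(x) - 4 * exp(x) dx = 2*E + 8*exp(2)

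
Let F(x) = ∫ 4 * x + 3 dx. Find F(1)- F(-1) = 6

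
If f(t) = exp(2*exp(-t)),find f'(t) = -2*exp(-t + 2*exp(-t))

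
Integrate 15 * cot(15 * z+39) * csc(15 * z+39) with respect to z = -csc(15*z + 39) + C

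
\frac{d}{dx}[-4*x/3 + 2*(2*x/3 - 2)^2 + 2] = 16*x/9 - 20/3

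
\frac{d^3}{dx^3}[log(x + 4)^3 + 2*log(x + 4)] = (6*log(x + 4)^2 - 18*log(x + 4) + 10)/(x^3 + 12*x^2 + 48*x + 64)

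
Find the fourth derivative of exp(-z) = exp(-z)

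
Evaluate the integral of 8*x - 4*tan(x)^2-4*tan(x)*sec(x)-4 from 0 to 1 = -4*sec(1) - 4*tan(1) + 8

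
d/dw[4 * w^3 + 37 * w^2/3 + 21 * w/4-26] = 12*w^2 + 74*w/3 + 21/4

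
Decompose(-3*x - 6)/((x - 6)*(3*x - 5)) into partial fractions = 33/(13*(3*x - 5)) - 24/(13*(x - 6))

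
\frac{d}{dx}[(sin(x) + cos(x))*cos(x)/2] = sqrt(2)*cos(2*x + pi/4)/2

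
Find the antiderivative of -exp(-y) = exp(-y) + C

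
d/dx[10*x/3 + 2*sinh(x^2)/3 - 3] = 4*x*cosh(x^2)/3 + 10/3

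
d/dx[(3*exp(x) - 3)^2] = 18*exp(2*x) - 18*exp(x)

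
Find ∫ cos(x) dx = sin(x) + C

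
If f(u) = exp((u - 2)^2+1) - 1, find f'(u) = 2*u*exp(u^2 - 4*u + 5) - 4*exp(u^2 - 4*u + 5)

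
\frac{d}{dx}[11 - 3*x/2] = -3/2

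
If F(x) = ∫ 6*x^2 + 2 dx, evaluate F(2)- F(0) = 20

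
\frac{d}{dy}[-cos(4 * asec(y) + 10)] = 4*sin(4*asec(y) + 10)/(y^2*sqrt(1 - 1/y^2))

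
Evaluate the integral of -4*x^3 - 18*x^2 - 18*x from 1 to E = (-2 + (2 + E)^2)*(-exp(2) - 2*E + 1) + 14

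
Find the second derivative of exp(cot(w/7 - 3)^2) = 4*exp(cot(w/7 - 3)^2)*cot(w/7 - 3)^6/49 + 2*exp(cot(w/7 - 3)^2)*cot(w/7 - 3)^4/7 + 12*exp(cot(w/7 - 3)^2)*cot(w/7 - 3)^2/49 + 2*exp(cot(w/7 - 3)^2)/49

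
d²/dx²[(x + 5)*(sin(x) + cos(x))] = -x*sin(x) - x*cos(x) - 7*sin(x) - 3*cos(x)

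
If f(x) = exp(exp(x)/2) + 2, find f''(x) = exp(x + exp(x)/2)/2 + exp(2*x + exp(x)/2)/4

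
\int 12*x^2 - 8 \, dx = 4*x^3 - 8*x + C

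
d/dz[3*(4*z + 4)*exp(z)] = 12*z*exp(z) + 24*exp(z)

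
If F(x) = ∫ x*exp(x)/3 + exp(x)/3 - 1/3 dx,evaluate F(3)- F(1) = -E/3 - 2/3 + exp(3)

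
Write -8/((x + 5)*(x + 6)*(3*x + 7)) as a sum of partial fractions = -9/(11*(3*x + 7)) - 8/(11*(x + 6)) + 1/(x + 5)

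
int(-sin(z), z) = cos(z) + C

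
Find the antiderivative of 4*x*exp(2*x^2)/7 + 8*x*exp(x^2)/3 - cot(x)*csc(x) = exp(2*x^2)/7 + 4*exp(x^2)/3 + csc(x) + C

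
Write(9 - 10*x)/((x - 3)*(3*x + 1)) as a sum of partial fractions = -37/(10*(3*x + 1)) - 21/(10*(x - 3))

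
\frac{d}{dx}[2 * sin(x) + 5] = 2*cos(x)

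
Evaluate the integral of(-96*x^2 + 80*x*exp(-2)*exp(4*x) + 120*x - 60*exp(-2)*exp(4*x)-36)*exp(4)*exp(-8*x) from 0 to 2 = -3*exp(4) - 10*exp(2) - 30*exp(-6) + 27*exp(-12)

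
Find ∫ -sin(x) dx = cos(x) + C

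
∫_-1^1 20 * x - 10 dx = -20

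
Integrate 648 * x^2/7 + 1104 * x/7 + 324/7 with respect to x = 216*x^3/7 + 552*x^2/7 + 324*x/7 + C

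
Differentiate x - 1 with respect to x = 1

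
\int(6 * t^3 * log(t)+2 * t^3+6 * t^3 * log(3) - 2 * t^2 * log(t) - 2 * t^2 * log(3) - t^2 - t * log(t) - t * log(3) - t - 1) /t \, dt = -(-2*t^3 + t^2 + t + 1)*log(3*t) + C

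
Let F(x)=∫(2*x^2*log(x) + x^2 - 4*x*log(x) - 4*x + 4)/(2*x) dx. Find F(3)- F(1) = log(3)/2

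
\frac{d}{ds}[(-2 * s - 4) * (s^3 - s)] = -8*s^3 - 12*s^2 + 4*s + 4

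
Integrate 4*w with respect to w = 2*w^2 + C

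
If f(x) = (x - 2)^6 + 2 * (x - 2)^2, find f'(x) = 6*x^5 - 60*x^4 + 240*x^3 - 480*x^2 + 484*x - 200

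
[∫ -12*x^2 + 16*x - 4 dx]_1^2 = -8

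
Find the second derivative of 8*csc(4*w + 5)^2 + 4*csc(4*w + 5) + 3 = 768*cot(4*w + 5)^2*csc(4*w + 5)^2 + 128*cot(4*w + 5)^2*csc(4*w + 5) + 256*csc(4*w + 5)^2 + 64*csc(4*w + 5)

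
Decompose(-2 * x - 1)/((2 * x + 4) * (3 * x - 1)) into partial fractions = -5/(14*(3*x - 1)) - 3/(14*(x + 2))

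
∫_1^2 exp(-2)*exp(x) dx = 1 - exp(-1)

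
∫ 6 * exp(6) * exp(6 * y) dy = exp(6*y + 6) + C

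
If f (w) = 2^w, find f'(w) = 2^w*log(2)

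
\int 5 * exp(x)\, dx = 5*exp(x) + C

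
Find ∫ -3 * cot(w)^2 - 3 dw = 3*cot(w) + C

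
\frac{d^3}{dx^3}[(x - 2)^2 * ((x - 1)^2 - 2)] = 24*x - 36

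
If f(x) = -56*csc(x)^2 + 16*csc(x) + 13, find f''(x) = 16*(-1 + 14/sin(x) + 2/sin(x)^2 - 21/sin(x)^3)/sin(x)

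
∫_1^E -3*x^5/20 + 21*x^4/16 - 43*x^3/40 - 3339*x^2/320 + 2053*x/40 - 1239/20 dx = -8769/320 - 35*E/4 + (-4 - exp(2)/2 + 7*E/4)^3/5 + 5*exp(2)/2 + 5*(-4 - exp(2)/2 + 7*E/4)^2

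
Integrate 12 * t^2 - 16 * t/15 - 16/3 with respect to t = 4*t^3 - 8*t^2/15 - 16*t/3 + C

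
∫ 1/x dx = log(-4*x) + C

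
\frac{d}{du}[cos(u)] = -sin(u)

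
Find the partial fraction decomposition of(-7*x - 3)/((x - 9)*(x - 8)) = 59/(x - 8) - 66/(x - 9)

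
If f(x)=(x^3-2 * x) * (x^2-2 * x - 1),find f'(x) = 5*x^4 - 8*x^3 - 9*x^2 + 8*x + 2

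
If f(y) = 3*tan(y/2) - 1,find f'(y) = 3/(2*cos(y/2)^2)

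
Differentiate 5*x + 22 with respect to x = 5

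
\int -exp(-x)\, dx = exp(-x) + C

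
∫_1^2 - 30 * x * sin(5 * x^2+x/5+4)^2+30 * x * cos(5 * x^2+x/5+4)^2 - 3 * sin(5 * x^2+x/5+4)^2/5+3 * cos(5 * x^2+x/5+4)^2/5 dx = 3*sin(244/5)/2 - 3*sin(92/5)/2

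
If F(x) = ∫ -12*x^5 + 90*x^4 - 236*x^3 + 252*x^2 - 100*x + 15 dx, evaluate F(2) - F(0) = 6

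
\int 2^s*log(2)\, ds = 2^s + C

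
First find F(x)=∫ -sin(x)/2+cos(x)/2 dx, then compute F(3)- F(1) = cos(3)/2 - sin(1)/2 - cos(1)/2 + sin(3)/2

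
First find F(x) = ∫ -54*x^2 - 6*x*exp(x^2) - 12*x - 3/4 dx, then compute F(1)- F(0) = -87/4 - 3*E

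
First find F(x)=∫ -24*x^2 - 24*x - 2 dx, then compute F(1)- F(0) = -22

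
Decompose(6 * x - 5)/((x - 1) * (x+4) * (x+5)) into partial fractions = -35/(6*(x + 5)) + 29/(5*(x + 4)) + 1/(30*(x - 1))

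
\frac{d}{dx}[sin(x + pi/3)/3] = cos(x + pi/3)/3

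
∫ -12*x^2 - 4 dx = -4*x^3 - 4*x + C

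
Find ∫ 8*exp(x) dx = 8*exp(x) + C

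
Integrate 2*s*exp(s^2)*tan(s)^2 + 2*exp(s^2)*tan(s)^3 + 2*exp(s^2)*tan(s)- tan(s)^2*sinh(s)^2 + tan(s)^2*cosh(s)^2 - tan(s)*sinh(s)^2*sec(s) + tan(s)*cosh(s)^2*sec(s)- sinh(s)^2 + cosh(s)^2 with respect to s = exp(s^2)*tan(s)^2 + tan(s) + sec(s) + C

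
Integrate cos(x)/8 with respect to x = sin(x)/8 + C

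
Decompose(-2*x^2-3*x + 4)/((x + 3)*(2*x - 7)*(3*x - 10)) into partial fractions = 254/(19*(3*x - 10)) - 124/(13*(2*x - 7)) - 5/(247*(x + 3))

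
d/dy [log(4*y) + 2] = 1/y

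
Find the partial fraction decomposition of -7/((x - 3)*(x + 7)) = 7/(10*(x + 7)) - 7/(10*(x - 3))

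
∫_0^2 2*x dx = 4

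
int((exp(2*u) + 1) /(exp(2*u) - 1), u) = log(2*sinh(u)) + C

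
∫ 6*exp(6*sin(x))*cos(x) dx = exp(6*sin(x)) + C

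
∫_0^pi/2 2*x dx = pi^2/4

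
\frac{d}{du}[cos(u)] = -sin(u)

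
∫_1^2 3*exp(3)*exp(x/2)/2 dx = -3*exp(7/2) + 3*exp(4)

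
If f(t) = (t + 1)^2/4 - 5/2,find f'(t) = t/2 + 1/2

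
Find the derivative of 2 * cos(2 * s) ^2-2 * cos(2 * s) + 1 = 4*sin(2*s) - 4*sin(4*s)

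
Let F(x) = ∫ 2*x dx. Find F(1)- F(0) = 1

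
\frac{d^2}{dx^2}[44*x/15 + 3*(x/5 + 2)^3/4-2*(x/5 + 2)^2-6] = 9*x/250 + 1/5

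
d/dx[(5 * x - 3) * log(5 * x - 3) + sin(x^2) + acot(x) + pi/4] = (2*x^3*cos(x^2) + 5*x^2*log(5*x - 3) + 5*x^2 + 2*x*cos(x^2) + 5*log(5*x - 3) + 4)/(x^2 + 1)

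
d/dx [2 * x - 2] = 2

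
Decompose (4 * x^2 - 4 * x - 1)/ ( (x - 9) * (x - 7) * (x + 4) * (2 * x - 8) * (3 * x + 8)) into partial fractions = -441/(23200*(3*x + 8)) + 79/(9152*(x + 4)) + 47/(4800*(x - 4)) - 167/(3828*(x - 7)) + 41/(1300*(x - 9))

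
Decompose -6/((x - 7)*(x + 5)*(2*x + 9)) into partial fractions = 24/(23*(2*x + 9)) - 1/(2*(x + 5)) - 1/(46*(x - 7))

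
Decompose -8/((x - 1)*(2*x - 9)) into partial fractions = -16/(7*(2*x - 9)) + 8/(7*(x - 1))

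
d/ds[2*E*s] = 2*E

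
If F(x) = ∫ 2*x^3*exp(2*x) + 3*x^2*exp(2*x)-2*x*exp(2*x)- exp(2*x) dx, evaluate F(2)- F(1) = 6*exp(4)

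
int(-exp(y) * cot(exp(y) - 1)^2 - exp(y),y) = cot(exp(y) - 1) + C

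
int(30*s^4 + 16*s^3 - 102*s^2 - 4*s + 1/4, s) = 6*s^5 + 4*s^4 - 34*s^3 - 2*s^2 + s/4 + C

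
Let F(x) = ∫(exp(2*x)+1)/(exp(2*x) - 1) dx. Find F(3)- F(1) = -log(-3*exp(-1) + 3*E) + log(-3*exp(-3) + 3*exp(3))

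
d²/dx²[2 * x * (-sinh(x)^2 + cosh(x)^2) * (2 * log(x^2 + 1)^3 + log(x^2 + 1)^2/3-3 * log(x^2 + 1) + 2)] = 4*x*(18*x^2*log(x^2 + 1)^2 + 74*x^2*log(x^2 + 1) - 5*x^2 + 54*log(x^2 + 1)^2 + 6*log(x^2 + 1) - 27)/(3*x^4 + 6*x^2 + 3)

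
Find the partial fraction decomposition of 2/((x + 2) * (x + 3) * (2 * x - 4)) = 1/(5*(x + 3)) - 1/(4*(x + 2)) + 1/(20*(x - 2))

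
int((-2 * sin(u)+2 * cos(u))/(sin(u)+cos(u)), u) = 2*log(sin(u + pi/4)) + C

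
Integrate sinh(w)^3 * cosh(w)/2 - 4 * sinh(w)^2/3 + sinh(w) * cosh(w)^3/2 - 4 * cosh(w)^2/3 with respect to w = -2*sinh(2*w)/3 + cosh(4*w)/32 + C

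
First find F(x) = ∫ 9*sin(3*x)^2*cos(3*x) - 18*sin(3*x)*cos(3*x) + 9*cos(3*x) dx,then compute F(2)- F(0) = (-1 + sin(6))^3 + 1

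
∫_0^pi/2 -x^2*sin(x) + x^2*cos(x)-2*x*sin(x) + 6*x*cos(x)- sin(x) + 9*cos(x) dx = -4 + (pi/2 + 2)^2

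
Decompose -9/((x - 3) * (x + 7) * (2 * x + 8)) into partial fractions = -3/(20*(x + 7)) + 3/(14*(x + 4)) - 9/(140*(x - 3))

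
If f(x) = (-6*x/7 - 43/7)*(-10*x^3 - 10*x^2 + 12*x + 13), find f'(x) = 240*x^3/7 + 210*x^2 + 716*x/7 - 594/7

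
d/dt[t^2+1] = 2*t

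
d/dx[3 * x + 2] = 3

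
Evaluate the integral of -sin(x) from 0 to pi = -2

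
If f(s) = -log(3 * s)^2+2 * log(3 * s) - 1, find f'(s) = (-2*log(s) - 2*log(3) + 2)/s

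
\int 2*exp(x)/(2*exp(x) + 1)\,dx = log(2*exp(x) + 1) + C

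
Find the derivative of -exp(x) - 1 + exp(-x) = (-exp(2*x) - 1)*exp(-x)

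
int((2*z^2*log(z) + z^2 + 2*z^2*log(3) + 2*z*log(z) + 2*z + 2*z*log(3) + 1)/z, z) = (z + 1)^2*log(3*z) + C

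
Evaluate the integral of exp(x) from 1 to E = -E + exp(E)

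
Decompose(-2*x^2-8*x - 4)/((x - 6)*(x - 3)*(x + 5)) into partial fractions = -7/(44*(x + 5)) + 23/(12*(x - 3)) - 124/(33*(x - 6))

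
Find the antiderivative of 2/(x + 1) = 2*log(x + 1) + C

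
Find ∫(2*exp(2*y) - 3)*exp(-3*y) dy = -2*exp(-y) + exp(-3*y) + C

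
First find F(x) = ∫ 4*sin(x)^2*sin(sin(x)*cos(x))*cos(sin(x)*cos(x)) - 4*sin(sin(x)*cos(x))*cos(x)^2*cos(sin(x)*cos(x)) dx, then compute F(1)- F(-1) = 0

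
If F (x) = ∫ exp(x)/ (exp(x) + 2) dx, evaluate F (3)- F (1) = -log(2 + E) + log(2 + exp(3))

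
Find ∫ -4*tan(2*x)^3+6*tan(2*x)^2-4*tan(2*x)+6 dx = (3 - tan(2*x))*tan(2*x) + C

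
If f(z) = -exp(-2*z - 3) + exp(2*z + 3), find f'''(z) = (8*exp(4*z + 6) + 8)*exp(-2*z - 3)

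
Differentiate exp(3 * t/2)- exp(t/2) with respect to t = 3*exp(3*t/2)/2 - exp(t/2)/2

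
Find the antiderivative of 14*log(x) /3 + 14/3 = 14*x*log(x)/3 + C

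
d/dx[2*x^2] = 4*x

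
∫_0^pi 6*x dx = 3*pi^2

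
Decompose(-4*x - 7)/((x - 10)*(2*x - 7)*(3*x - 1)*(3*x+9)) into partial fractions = -15/(1102*(3*x - 1)) + 56/(3211*(2*x - 7)) - 1/(1014*(x + 3)) - 47/(14703*(x - 10))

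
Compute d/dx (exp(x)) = exp(x)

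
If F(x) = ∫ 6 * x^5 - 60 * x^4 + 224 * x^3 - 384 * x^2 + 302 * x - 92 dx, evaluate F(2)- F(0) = -28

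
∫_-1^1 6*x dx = 0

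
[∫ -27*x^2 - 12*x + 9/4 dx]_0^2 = -183/2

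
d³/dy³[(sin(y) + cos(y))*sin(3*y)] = -4*sqrt(2)*(7*sin(3*y)*cos(y + pi/4) + 9*sin(y + pi/4)*cos(3*y))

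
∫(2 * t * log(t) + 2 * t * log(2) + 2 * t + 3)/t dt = (2*t + 3)*log(2*t) + C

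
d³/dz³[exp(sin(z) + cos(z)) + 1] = (-sqrt(2)*sin(3*z + pi/4)/2 - 3*cos(2*z) + sqrt(2)*cos(z + pi/4)/2)*exp(sin(z))*exp(cos(z))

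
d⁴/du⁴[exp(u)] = exp(u)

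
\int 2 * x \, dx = x^2 + C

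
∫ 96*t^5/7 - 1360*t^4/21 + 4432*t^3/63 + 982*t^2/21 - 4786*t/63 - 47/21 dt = 16*t^6/7 - 272*t^5/21 + 1108*t^4/63 + 982*t^3/63 - 2393*t^2/63 - 47*t/21 + C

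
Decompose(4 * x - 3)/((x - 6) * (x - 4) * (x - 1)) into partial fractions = 1/(15*(x - 1)) - 13/(6*(x - 4)) + 21/(10*(x - 6))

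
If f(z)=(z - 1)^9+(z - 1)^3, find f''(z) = 72*z^7 - 504*z^6 + 1512*z^5 - 2520*z^4 + 2520*z^3 - 1512*z^2 + 510*z - 78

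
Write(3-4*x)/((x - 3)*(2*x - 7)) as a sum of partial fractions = -22/(2*x - 7) + 9/(x - 3)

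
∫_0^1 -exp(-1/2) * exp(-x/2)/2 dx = -exp(-1/2) + exp(-1)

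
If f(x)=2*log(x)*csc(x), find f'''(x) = 2*(x^3*log(x)*cos(x)/sin(x) - 6*x^3*log(x)*cos(x)/sin(x)^3 - 3*x^2 + 6*x^2/sin(x)^2 + 3*x*cos(x)/sin(x) + 2)/(x^3*sin(x))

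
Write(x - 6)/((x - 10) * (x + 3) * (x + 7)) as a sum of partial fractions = -13/(68*(x + 7)) + 9/(52*(x + 3)) + 4/(221*(x - 10))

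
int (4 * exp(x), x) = 4*exp(x) + C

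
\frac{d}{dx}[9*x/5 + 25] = 9/5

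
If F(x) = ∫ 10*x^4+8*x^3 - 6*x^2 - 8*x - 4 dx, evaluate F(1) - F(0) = -6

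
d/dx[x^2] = 2*x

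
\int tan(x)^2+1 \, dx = tan(x) + C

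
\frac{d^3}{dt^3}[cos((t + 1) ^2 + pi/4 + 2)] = 8*t^3*sin(t^2 + 2*t + pi/4 + 3) + 24*t^2*sin(t^2 + 2*t + pi/4 + 3) + 24*t*sin(t^2 + 2*t + pi/4 + 3) - 12*t*cos(t^2 + 2*t + pi/4 + 3) + 8*sin(t^2 + 2*t + pi/4 + 3) - 12*cos(t^2 + 2*t + pi/4 + 3)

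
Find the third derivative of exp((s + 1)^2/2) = s^3*exp(s^2/2 + s + 1/2) + 3*s^2*exp(s^2/2 + s + 1/2) + 6*s*exp(s^2/2 + s + 1/2) + 4*exp(s^2/2 + s + 1/2)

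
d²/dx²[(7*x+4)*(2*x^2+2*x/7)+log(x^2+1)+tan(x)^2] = (84*x^5 + 6*x^4*tan(x)^4 + 8*x^4*tan(x)^2 + 22*x^4 + 168*x^3 + 12*x^2*tan(x)^4 + 16*x^2*tan(x)^2 + 42*x^2 + 84*x + 6*tan(x)^4 + 8*tan(x)^2 + 24)/(x^4 + 2*x^2 + 1)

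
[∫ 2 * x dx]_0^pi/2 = pi^2/4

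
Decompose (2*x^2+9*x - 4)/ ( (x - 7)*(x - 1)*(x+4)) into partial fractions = -8/(55*(x + 4)) - 7/(30*(x - 1)) + 157/(66*(x - 7))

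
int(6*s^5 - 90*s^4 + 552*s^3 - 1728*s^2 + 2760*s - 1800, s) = s^6 - 18*s^5 + 138*s^4 - 576*s^3 + 1380*s^2 - 1800*s + C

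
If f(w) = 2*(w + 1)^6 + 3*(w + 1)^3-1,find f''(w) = 60*w^4 + 240*w^3 + 360*w^2 + 258*w + 78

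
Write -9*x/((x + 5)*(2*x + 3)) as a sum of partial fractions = 27/(7*(2*x + 3)) - 45/(7*(x + 5))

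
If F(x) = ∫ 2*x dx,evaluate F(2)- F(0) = 4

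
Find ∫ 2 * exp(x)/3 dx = 2*exp(x)/3 + C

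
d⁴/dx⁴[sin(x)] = sin(x)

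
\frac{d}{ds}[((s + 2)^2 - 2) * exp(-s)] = (-s^2 - 2*s + 2)*exp(-s)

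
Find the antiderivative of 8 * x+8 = 4*x^2 + 8*x + C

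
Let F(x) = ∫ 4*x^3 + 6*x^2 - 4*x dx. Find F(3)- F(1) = 116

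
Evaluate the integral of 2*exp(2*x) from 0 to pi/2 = -1 + exp(pi)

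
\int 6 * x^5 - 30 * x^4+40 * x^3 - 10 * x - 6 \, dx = x^6 - 6*x^5 + 10*x^4 - 5*x^2 - 6*x + C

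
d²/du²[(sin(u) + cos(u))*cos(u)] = -2*sqrt(2)*sin(2*u + pi/4)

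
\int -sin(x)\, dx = cos(x) + C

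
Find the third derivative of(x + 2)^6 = 120*x^3 + 720*x^2 + 1440*x + 960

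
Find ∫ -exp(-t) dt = exp(-t) + C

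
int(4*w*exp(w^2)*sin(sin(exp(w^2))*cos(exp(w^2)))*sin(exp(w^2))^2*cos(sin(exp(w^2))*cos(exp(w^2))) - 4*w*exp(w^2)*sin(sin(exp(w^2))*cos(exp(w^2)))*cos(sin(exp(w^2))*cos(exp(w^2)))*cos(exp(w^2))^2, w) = cos(sin(2*exp(w^2))/2)^2 + C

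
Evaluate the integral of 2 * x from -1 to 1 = 0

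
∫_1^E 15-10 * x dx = -5*exp(2) - 10 + 15*E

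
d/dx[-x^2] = -2*x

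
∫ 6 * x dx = 3*x^2 + C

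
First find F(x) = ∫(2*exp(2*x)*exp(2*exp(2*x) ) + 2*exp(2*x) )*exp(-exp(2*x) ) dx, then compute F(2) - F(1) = -exp(exp(2)) - exp(-exp(4)) + exp(-exp(2)) + exp(exp(4))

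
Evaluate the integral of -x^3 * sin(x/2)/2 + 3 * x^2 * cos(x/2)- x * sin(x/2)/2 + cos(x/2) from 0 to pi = 0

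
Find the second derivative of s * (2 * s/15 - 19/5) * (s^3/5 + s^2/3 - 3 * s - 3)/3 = 8*s^3/45 - 644*s^2/225 - 10*s/3 + 22/3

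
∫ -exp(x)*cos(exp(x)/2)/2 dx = -sin(exp(x)/2) + C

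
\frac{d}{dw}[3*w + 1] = 3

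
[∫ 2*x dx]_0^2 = 4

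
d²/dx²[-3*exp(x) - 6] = -3*exp(x)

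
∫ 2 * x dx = x^2 + C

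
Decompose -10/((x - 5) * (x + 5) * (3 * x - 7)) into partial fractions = 45/(88*(3*x - 7)) - 1/(22*(x + 5)) - 1/(8*(x - 5))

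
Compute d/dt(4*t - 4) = 4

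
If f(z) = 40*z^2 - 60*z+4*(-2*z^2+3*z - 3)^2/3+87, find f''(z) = 64*z^2 - 96*z + 136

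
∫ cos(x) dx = sin(x) + C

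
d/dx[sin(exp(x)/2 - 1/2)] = exp(x)*cos((exp(x) - 1)/2)/2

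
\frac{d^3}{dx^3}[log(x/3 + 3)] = 2/(x^3 + 27*x^2 + 243*x + 729)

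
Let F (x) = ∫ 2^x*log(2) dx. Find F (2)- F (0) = 3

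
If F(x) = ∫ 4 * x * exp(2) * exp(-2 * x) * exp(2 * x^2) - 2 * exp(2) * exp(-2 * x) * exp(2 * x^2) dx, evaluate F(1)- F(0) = 0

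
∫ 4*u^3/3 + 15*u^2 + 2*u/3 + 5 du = u^4/3 + 5*u^3 + u^2/3 + 5*u + C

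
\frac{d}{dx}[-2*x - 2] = -2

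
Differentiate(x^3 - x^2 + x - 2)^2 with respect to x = 6*x^5 - 10*x^4 + 12*x^3 - 18*x^2 + 10*x - 4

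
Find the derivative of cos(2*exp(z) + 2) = -2*exp(z)*sin(2*exp(z) + 2)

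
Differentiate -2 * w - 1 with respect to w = -2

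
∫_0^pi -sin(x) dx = -2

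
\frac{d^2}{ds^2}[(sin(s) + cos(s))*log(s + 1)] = (-sqrt(2)*s^2*log(s + 1)*sin(s + pi/4) - 2*sqrt(2)*s*log(s + 1)*sin(s + pi/4) + 2*sqrt(2)*s*cos(s + pi/4) - sqrt(2)*log(s + 1)*sin(s + pi/4) - 3*sin(s) + cos(s))/(s^2 + 2*s + 1)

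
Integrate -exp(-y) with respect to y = exp(-y) + C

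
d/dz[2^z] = 2^z*log(2)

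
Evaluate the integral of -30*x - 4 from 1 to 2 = -49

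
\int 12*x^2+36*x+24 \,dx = 4*x^3 + 18*x^2 + 24*x + C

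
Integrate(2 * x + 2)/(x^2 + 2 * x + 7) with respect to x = log((x + 1)^2 + 6) + C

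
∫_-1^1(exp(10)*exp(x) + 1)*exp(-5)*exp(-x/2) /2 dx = -exp(9/2) - exp(-11/2) + exp(-9/2) + exp(11/2)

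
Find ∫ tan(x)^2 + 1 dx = tan(x) + C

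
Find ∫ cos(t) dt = sin(t) + C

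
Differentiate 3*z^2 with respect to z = 6*z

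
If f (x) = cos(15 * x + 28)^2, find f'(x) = -15*sin(30*x + 56)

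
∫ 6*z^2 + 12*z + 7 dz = 2*z^3 + 6*z^2 + 7*z + C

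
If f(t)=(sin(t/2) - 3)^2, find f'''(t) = -sin(t)/2 + 3*cos(t/2)/4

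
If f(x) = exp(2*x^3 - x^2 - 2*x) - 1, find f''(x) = 36*x^4*exp(2*x^3 - x^2 - 2*x) - 24*x^3*exp(2*x^3 - x^2 - 2*x) - 20*x^2*exp(2*x^3 - x^2 - 2*x) + 20*x*exp(2*x^3 - x^2 - 2*x) + 2*exp(2*x^3 - x^2 - 2*x)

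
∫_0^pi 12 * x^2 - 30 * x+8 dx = -3 + (-1 + (-2 + pi)^2)*(1 + 4*pi)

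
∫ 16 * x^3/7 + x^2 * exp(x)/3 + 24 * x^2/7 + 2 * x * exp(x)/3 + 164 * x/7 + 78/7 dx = x*(12*x^3 + 24*x^2 + 7*x*exp(x) + 246*x + 234)/21 + C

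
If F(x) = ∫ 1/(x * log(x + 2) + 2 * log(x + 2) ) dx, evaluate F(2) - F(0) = -log(3) + log(6)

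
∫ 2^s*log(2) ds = 2^s + C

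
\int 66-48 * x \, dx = -24*x^2 + 66*x + C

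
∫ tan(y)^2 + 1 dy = tan(y) + C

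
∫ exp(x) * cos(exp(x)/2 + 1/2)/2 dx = sin((exp(x) + 1)/2) + C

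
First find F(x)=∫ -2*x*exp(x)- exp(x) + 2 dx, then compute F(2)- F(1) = -3*exp(2) + 2 + E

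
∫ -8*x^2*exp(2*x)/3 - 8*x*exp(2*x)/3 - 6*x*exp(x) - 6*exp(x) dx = 2*x*(-2*x*exp(x) - 9)*exp(x)/3 + C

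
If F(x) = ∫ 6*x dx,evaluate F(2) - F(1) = 9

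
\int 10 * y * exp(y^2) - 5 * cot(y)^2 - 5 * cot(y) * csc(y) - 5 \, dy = 5*exp(y^2) + 5/tan(y) + 5/sin(y) + C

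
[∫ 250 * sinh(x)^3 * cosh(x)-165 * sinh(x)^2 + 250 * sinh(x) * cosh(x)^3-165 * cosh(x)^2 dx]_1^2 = -15*sinh(4)/2 - 5*(3 - 5*sinh(2)/2)^2 + 15*sinh(2)/2 + 5*(3 - 5*sinh(4)/2)^2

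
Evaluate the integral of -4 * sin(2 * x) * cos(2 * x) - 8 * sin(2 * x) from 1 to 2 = -(cos(2) + 2)^2 + (cos(4) + 2)^2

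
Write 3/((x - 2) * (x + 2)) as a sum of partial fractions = -3/(4*(x + 2)) + 3/(4*(x - 2))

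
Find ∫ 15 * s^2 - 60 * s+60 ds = 5*s^3 - 30*s^2 + 60*s + C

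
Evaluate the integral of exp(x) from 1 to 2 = -E + exp(2)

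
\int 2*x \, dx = x^2 + C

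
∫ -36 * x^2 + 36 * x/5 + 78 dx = -12*x^3 + 18*x^2/5 + 78*x + C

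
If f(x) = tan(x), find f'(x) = cos(x)^(-2)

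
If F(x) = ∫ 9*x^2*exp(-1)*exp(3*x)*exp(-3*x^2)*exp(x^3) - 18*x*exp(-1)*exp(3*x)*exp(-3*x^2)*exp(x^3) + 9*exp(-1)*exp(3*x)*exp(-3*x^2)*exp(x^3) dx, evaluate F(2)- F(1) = -3 + 3*E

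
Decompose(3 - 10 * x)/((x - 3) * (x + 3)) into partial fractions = -11/(2*(x + 3)) - 9/(2*(x - 3))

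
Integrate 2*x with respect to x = x^2 + C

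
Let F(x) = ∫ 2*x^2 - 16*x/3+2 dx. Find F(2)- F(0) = -4/3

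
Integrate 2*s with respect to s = s^2 + C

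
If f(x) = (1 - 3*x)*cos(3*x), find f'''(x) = -81*x*sin(3*x) + 27*sin(3*x) + 81*cos(3*x)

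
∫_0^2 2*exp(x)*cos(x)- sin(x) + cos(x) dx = -2 + (1 + exp(2))*(cos(2) + sin(2))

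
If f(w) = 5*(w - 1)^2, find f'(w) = 10*w - 10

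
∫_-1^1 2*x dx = 0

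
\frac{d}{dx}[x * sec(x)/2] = x*tan(x)*sec(x)/2 + sec(x)/2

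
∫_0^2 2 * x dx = 4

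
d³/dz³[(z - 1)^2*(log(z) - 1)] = (2*z^2 + 2*z + 2)/z^3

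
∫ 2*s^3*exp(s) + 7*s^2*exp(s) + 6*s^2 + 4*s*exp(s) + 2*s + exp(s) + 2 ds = (exp(s) + 1)*(2*s^3 + s^2 + 2*s - 1) + C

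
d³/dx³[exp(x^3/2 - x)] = 27*x^6*exp(x^3/2 - x)/8 - 27*x^4*exp(x^3/2 - x)/4 + 27*x^3*exp(x^3/2 - x)/2 + 9*x^2*exp(x^3/2 - x)/2 - 9*x*exp(x^3/2 - x) + 2*exp(x^3/2 - x)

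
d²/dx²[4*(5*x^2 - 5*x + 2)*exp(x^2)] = 80*x^4*exp(x^2) - 80*x^3*exp(x^2) + 232*x^2*exp(x^2) - 120*x*exp(x^2) + 56*exp(x^2)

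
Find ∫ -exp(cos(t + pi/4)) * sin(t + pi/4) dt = exp(cos(t + pi/4)) + C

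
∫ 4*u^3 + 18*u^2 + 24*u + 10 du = u^4 + 6*u^3 + 12*u^2 + 10*u + C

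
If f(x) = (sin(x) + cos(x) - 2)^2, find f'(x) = 2*cos(2*x) - 4*sqrt(2)*cos(x + pi/4)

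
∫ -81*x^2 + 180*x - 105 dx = -27*x^3 + 90*x^2 - 105*x + C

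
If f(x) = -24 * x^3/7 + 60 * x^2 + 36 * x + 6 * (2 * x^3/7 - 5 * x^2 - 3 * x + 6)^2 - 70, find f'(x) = 144*x^5/49 - 600*x^4/7 + 3912*x^3/7 + 4140*x^2/7 - 492*x - 180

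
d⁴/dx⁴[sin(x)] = sin(x)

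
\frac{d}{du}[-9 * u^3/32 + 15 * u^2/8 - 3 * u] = -27*u^2/32 + 15*u/4 - 3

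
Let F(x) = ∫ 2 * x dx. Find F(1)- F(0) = 1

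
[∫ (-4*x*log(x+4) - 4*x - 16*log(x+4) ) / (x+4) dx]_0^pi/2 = -2*pi*log(pi/2 + 4)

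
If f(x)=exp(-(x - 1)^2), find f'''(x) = (-8*x^3 + 24*x^2 - 12*x - 4)*exp(-x^2 + 2*x - 1)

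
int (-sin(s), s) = cos(s) + C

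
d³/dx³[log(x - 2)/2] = 1/(x^3 - 6*x^2 + 12*x - 8)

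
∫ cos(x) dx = sin(x) + C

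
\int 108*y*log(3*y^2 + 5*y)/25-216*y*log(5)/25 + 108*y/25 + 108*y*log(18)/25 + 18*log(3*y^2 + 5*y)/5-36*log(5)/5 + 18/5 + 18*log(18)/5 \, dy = 18*y*(3*y + 5)*log(18*y*(3*y + 5)/25)/25 + C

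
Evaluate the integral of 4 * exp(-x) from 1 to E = -4*exp(-E) + 4*exp(-1)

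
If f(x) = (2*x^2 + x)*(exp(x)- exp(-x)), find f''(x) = (2*x^2*exp(2*x) - 2*x^2 + 9*x*exp(2*x) + 7*x + 6*exp(2*x) - 2)*exp(-x)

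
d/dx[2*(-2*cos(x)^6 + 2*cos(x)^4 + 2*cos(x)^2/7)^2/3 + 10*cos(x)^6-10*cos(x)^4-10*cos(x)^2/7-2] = 4*(-1462*sin(x)^2/147 - 8*cos(x)^10 + 40*cos(x)^8/3 - 80*cos(x)^6/21 - 113*cos(x)^4/7 + 1567/147)*sin(x)*cos(x)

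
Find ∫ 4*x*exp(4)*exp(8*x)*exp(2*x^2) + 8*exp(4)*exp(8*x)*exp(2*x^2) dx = exp(2*(x + 2)^2 - 4) + C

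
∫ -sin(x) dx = cos(x) + C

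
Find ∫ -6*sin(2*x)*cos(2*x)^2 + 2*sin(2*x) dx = (cos(4*x) - 1)*cos(2*x)/2 + C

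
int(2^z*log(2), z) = 2^z + C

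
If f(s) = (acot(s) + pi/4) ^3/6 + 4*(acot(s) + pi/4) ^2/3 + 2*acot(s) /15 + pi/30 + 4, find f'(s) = (-240*acot(s)^2 - 1280*acot(s) - 120*pi*acot(s) - 320*pi - 15*pi^2 - 64)/(480*s^2 + 480)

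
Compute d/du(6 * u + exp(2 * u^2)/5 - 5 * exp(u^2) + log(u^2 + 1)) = (4*u^3*exp(2*u^2) - 50*u^3*exp(u^2) + 30*u^2 + 4*u*exp(2*u^2) - 50*u*exp(u^2) + 10*u + 30)/(5*u^2 + 5)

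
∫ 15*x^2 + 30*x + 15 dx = 5*x^3 + 15*x^2 + 15*x + C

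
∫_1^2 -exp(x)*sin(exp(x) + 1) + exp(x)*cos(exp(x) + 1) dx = sqrt(2)*(sin(pi/4 + 1 + exp(2)) - sin(pi/4 + 1 + E))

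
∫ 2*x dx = x^2 + C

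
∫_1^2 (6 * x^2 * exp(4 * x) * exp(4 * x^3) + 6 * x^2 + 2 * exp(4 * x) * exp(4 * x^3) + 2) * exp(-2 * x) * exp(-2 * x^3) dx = -exp(4) - exp(-20) + exp(-4) + exp(20)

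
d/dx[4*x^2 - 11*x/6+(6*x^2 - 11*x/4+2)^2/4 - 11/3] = 36*x^3 - 99*x^2/4 + 761*x/32 - 55/12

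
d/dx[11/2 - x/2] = -1/2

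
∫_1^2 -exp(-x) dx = -exp(-1) + exp(-2)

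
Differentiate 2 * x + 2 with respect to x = 2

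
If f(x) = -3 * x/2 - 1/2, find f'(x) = -3/2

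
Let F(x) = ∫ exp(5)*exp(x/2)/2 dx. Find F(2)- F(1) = -exp(11/2) + exp(6)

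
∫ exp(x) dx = exp(x) + C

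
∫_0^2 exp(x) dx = -1 + exp(2)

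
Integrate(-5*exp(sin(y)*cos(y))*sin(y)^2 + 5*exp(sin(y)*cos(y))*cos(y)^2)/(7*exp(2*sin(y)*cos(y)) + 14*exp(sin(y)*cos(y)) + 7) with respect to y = -(30*exp(sin(2*y)/2) + 35)/(7*exp(sin(2*y)/2) + 7) + C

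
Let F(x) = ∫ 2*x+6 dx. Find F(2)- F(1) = 9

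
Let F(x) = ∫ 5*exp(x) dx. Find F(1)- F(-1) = -5*exp(-1) + 5*E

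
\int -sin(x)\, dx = cos(x) + C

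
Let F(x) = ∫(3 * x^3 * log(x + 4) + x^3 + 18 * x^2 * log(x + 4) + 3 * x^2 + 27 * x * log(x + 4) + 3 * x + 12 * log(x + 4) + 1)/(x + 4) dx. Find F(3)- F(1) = -8*log(5) + 64*log(7)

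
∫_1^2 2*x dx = 3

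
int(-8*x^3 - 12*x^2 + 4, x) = -2*x^4 - 4*x^3 + 4*x + C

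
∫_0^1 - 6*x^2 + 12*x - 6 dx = -2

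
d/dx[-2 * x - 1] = -2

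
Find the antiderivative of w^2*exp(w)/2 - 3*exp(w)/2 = (w^2 - 2*w - 1)*exp(w)/2 + C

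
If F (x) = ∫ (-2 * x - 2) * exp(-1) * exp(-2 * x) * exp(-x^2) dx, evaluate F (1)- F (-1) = -1 + exp(-4)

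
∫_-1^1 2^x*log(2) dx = 3/2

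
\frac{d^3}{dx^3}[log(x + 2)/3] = 2/(3*x^3 + 18*x^2 + 36*x + 24)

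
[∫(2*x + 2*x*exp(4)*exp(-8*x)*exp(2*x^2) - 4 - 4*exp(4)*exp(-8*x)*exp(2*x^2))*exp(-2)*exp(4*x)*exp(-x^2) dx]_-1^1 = -exp(7) - E + exp(-7) + exp(-1)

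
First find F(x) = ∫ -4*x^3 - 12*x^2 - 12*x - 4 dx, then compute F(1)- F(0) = -15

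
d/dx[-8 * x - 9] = -8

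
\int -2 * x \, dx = -x^2 + C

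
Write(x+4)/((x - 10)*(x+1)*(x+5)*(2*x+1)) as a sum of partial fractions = -4/(27*(2*x + 1)) + 1/(540*(x + 5)) + 3/(44*(x + 1)) + 2/(495*(x - 10))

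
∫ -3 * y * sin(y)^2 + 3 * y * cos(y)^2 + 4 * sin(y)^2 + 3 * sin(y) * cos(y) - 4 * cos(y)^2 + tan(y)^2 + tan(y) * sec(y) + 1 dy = 3*y*sin(2*y)/2 - 2*sin(2*y) + tan(y) + sec(y) + C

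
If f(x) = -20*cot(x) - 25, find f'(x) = 20/sin(x)^2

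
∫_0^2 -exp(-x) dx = -1 + exp(-2)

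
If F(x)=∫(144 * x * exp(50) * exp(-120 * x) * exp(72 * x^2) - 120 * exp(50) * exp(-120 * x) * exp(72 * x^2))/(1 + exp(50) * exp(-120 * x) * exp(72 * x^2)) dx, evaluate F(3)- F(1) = -log(1 + exp(2)) + log(1 + exp(338))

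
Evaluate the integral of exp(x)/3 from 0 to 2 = -1/3 + exp(2)/3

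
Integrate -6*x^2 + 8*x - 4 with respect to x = -2*x^3 + 4*x^2 - 4*x + C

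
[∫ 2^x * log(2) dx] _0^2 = 3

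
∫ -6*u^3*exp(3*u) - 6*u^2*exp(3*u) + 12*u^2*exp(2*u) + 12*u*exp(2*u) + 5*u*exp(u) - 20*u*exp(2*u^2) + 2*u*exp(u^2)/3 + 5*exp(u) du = -2*u^3*exp(3*u) + 6*u^2*exp(2*u) + 5*u*exp(u) - 5*exp(2*u^2) + exp(u^2)/3 + C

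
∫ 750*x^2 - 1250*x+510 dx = 250*x^3 - 625*x^2 + 510*x + C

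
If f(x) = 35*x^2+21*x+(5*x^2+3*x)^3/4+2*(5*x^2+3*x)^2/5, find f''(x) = 1875*x^4/2 + 1125*x^3 + 525*x^2 + 225*x/2 + 386/5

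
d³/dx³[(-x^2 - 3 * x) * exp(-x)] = (x^2 - 3*x - 3)*exp(-x)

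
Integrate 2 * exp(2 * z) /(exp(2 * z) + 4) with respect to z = log(exp(2*z) + 4) + C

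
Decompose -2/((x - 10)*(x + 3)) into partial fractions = 2/(13*(x + 3)) - 2/(13*(x - 10))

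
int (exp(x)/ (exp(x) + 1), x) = log(2*exp(x) + 2) + C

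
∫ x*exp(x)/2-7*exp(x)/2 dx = (x - 8)*exp(x)/2 + C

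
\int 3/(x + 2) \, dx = 3*log(x + 2) + C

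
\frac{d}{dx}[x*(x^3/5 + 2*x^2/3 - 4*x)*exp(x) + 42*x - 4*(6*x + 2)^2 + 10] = x^4*exp(x)/5 + 22*x^3*exp(x)/15 - 2*x^2*exp(x) - 8*x*exp(x) - 288*x - 54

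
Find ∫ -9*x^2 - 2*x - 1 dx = -3*x^3 - x^2 - x + C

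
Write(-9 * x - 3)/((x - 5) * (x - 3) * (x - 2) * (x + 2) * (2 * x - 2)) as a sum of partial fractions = 1/(56*(x + 2)) + 1/(4*(x - 1)) - 7/(8*(x - 2)) + 3/(4*(x - 3)) - 1/(7*(x - 5))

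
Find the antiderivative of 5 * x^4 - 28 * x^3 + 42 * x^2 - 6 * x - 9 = x^5 - 7*x^4 + 14*x^3 - 3*x^2 - 9*x + C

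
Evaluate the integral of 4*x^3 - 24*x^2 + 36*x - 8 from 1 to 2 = 5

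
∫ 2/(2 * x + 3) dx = log(-2*x - 3) + C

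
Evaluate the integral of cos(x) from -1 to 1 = 2*sin(1)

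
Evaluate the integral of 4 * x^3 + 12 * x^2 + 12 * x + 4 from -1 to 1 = 16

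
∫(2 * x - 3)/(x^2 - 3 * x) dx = log(x*(x - 3)) + C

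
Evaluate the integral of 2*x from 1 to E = -1 + exp(2)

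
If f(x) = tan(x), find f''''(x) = 24*tan(x)^5 + 40*tan(x)^3 + 16*tan(x)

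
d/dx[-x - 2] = -1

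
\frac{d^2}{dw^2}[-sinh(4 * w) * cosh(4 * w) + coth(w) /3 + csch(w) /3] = (-192*sinh(w)^3*sinh(4*w)*cosh(4*w) + cosh(w)^2 + 2*cosh(w) + 1)/(3*sinh(w)^3)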